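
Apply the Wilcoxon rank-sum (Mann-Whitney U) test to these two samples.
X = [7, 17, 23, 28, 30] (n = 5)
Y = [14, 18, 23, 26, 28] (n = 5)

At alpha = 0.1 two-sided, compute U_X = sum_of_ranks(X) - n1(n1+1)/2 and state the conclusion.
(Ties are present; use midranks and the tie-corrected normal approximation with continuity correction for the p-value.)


Step 1: Combine and sort all 10 observations; assign midranks.
sorted (value, group): (7,X), (14,Y), (17,X), (18,Y), (23,X), (23,Y), (26,Y), (28,X), (28,Y), (30,X)
ranks: 7->1, 14->2, 17->3, 18->4, 23->5.5, 23->5.5, 26->7, 28->8.5, 28->8.5, 30->10
Step 2: Rank sum for X: R1 = 1 + 3 + 5.5 + 8.5 + 10 = 28.
Step 3: U_X = R1 - n1(n1+1)/2 = 28 - 5*6/2 = 28 - 15 = 13.
       U_Y = n1*n2 - U_X = 25 - 13 = 12.
Step 4: Ties are present, so use the tie-corrected normal approximation (with continuity correction) for the p-value.
Step 5: p-value = 1.000000; compare to alpha = 0.1. fail to reject H0.

U_X = 13, p = 1.000000, fail to reject H0 at alpha = 0.1.


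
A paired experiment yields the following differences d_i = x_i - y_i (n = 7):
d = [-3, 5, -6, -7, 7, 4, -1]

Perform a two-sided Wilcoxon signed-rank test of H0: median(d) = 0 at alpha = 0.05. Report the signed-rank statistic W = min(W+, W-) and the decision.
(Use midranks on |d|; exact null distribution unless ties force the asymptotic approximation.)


Step 1: Drop any zero differences (none here) and take |d_i|.
|d| = [3, 5, 6, 7, 7, 4, 1]
Step 2: Midrank |d_i| (ties get averaged ranks).
ranks: |3|->2, |5|->4, |6|->5, |7|->6.5, |7|->6.5, |4|->3, |1|->1
Step 3: Attach original signs; sum ranks with positive sign and with negative sign.
W+ = 4 + 6.5 + 3 = 13.5
W- = 2 + 5 + 6.5 + 1 = 14.5
(Check: W+ + W- = 28 should equal n(n+1)/2 = 28.)
Step 4: Test statistic W = min(W+, W-) = 13.5.
Step 5: Ties in |d|, so use the tie-corrected normal approximation.
        E[W] = n(n+1)/4 = 7*8/4 = 14.
        Tie groups: |d|=7 (t=2); sum(t^3 - t) = 6.
        Var[W] = n(n+1)(2n+1)/24 - sum(t^3-t)/48 = 840/24 - 6/48 = 34.875.
        z = (W - E[W]) / sqrt(Var[W]) = (13.5 - 14) / 5.9055 = -0.0847.
        Two-sided p = 2*Phi(z) = 0.932526.
Step 6: alpha = 0.05. fail to reject H0.

W+ = 13.5, W- = 14.5, W = min = 13.5, p = 0.932526, fail to reject H0.


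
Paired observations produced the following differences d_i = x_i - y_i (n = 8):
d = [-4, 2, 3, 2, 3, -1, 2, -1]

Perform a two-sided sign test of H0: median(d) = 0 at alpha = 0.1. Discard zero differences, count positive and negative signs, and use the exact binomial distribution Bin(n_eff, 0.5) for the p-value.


Step 1: Discard zero differences. Original n = 8; n_eff = number of nonzero differences = 8.
Nonzero differences (with sign): -4, +2, +3, +2, +3, -1, +2, -1
Step 2: Count signs: positive = 5, negative = 3.
Step 3: Under H0: P(positive) = 0.5, so the number of positives S ~ Bin(8, 0.5).
Step 4: Two-sided exact p-value = sum of Bin(8,0.5) probabilities at or below the observed probability = 0.726562.
Step 5: alpha = 0.1. fail to reject H0.

n_eff = 8, pos = 5, neg = 3, p = 0.726562, fail to reject H0.


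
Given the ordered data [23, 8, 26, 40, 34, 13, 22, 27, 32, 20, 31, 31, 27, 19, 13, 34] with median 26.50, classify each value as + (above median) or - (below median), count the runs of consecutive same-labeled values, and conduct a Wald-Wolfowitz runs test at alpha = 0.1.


Step 1: Compute median = 26.50; label A = above, B = below.
Labels in order: BBBAABBAABAAABBA  (n_A = 8, n_B = 8)
Step 2: Count runs R = 8.
Step 3: Under H0 (random ordering), E[R] = 2*n_A*n_B/(n_A+n_B) + 1 = 2*8*8/16 + 1 = 9.0000.
        Var[R] = 2*n_A*n_B*(2*n_A*n_B - n_A - n_B) / ((n_A+n_B)^2 * (n_A+n_B-1)) = 14336/3840 = 3.7333.
        SD[R] = 1.9322.
Step 4: Continuity-corrected z = (R + 0.5 - E[R]) / SD[R] = (8 + 0.5 - 9.0000) / 1.9322 = -0.2588.
Step 5: Two-sided p-value via normal approximation = 2*(1 - Phi(|z|)) = 0.795809.
Step 6: alpha = 0.1. fail to reject H0.

R = 8, z = -0.2588, p = 0.795809, fail to reject H0.


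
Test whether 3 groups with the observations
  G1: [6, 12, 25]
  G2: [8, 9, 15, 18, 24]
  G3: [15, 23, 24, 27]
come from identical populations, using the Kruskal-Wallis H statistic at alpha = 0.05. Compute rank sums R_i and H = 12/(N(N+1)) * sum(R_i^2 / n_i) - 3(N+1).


Step 1: Combine all N = 12 observations and assign midranks.
sorted (value, group, rank): (6,G1,1), (8,G2,2), (9,G2,3), (12,G1,4), (15,G2,5.5), (15,G3,5.5), (18,G2,7), (23,G3,8), (24,G2,9.5), (24,G3,9.5), (25,G1,11), (27,G3,12)
Step 2: Sum ranks within each group.
R_1 = 16 (n_1 = 3)
R_2 = 27 (n_2 = 5)
R_3 = 35 (n_3 = 4)
Step 3: H = 12/(N(N+1)) * sum(R_i^2/n_i) - 3(N+1)
     = 12/(12*13) * (16^2/3 + 27^2/5 + 35^2/4) - 3*13
     = 0.076923 * 537.383 - 39
     = 2.337179.
Step 4: Ties present; correction factor C = 1 - 12/(12^3 - 12) = 0.993007. Corrected H = 2.337179 / 0.993007 = 2.353638.
Step 5: Under H0, H ~ chi^2(2); p-value = 0.308258.
Step 6: alpha = 0.05. fail to reject H0.

H = 2.3536, df = 2, p = 0.308258, fail to reject H0.


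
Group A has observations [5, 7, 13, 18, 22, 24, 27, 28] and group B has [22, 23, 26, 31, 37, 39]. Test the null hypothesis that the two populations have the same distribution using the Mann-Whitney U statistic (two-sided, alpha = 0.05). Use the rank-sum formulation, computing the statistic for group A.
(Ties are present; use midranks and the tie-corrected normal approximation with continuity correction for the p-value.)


Step 1: Combine and sort all 14 observations; assign midranks.
sorted (value, group): (5,X), (7,X), (13,X), (18,X), (22,X), (22,Y), (23,Y), (24,X), (26,Y), (27,X), (28,X), (31,Y), (37,Y), (39,Y)
ranks: 5->1, 7->2, 13->3, 18->4, 22->5.5, 22->5.5, 23->7, 24->8, 26->9, 27->10, 28->11, 31->12, 37->13, 39->14
Step 2: Rank sum for X: R1 = 1 + 2 + 3 + 4 + 5.5 + 8 + 10 + 11 = 44.5.
Step 3: U_X = R1 - n1(n1+1)/2 = 44.5 - 8*9/2 = 44.5 - 36 = 8.5.
       U_Y = n1*n2 - U_X = 48 - 8.5 = 39.5.
Step 4: Ties are present, so use the tie-corrected normal approximation (with continuity correction) for the p-value.
Step 5: p-value = 0.052547; compare to alpha = 0.05. fail to reject H0.

U_X = 8.5, p = 0.052547, fail to reject H0 at alpha = 0.05.


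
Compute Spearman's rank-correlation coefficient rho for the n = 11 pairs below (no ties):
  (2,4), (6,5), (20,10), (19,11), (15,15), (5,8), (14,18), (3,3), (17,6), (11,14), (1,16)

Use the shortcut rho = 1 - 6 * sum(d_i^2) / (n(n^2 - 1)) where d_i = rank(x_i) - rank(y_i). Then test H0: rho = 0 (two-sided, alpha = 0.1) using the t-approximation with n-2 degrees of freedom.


Step 1: Rank x and y separately (midranks; no ties here).
rank(x): 2->2, 6->5, 20->11, 19->10, 15->8, 5->4, 14->7, 3->3, 17->9, 11->6, 1->1
rank(y): 4->2, 5->3, 10->6, 11->7, 15->9, 8->5, 18->11, 3->1, 6->4, 14->8, 16->10
Step 2: d_i = R_x(i) - R_y(i); compute d_i^2.
  (2-2)^2=0, (5-3)^2=4, (11-6)^2=25, (10-7)^2=9, (8-9)^2=1, (4-5)^2=1, (7-11)^2=16, (3-1)^2=4, (9-4)^2=25, (6-8)^2=4, (1-10)^2=81
sum(d^2) = 170.
Step 3: rho = 1 - 6*170 / (11*(11^2 - 1)) = 1 - 1020/1320 = 0.227273.
Step 4: Under H0, t = rho * sqrt((n-2)/(1-rho^2)) = 0.7001 ~ t(9).
Step 5: Two-sided p-value from the t-distribution with 9 df = 0.501536.
Step 6: alpha = 0.1. fail to reject H0.

rho = 0.2273, p = 0.501536, fail to reject H0 at alpha = 0.1.


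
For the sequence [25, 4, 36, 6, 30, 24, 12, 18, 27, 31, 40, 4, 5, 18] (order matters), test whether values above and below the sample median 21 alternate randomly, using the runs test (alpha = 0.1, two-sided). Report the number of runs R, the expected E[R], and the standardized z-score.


Step 1: Compute median = 21; label A = above, B = below.
Labels in order: ABABAABBAAABBB  (n_A = 7, n_B = 7)
Step 2: Count runs R = 8.
Step 3: Under H0 (random ordering), E[R] = 2*n_A*n_B/(n_A+n_B) + 1 = 2*7*7/14 + 1 = 8.0000.
        Var[R] = 2*n_A*n_B*(2*n_A*n_B - n_A - n_B) / ((n_A+n_B)^2 * (n_A+n_B-1)) = 8232/2548 = 3.2308.
        SD[R] = 1.7974.
Step 4: R = E[R], so z = 0 with no continuity correction.
Step 5: Two-sided p-value via normal approximation = 2*(1 - Phi(|z|)) = 1.000000.
Step 6: alpha = 0.1. fail to reject H0.

R = 8, z = 0.0000, p = 1.000000, fail to reject H0.


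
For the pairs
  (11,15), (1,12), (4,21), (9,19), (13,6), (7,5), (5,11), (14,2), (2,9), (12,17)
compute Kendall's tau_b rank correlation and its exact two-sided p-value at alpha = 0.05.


Step 1: Enumerate the 45 unordered pairs (i,j) with i<j and classify each by sign(x_j-x_i) * sign(y_j-y_i).
  (1,2):dx=-10,dy=-3->C; (1,3):dx=-7,dy=+6->D; (1,4):dx=-2,dy=+4->D; (1,5):dx=+2,dy=-9->D
  (1,6):dx=-4,dy=-10->C; (1,7):dx=-6,dy=-4->C; (1,8):dx=+3,dy=-13->D; (1,9):dx=-9,dy=-6->C
  (1,10):dx=+1,dy=+2->C; (2,3):dx=+3,dy=+9->C; (2,4):dx=+8,dy=+7->C; (2,5):dx=+12,dy=-6->D
  (2,6):dx=+6,dy=-7->D; (2,7):dx=+4,dy=-1->D; (2,8):dx=+13,dy=-10->D; (2,9):dx=+1,dy=-3->D
  (2,10):dx=+11,dy=+5->C; (3,4):dx=+5,dy=-2->D; (3,5):dx=+9,dy=-15->D; (3,6):dx=+3,dy=-16->D
  (3,7):dx=+1,dy=-10->D; (3,8):dx=+10,dy=-19->D; (3,9):dx=-2,dy=-12->C; (3,10):dx=+8,dy=-4->D
  (4,5):dx=+4,dy=-13->D; (4,6):dx=-2,dy=-14->C; (4,7):dx=-4,dy=-8->C; (4,8):dx=+5,dy=-17->D
  (4,9):dx=-7,dy=-10->C; (4,10):dx=+3,dy=-2->D; (5,6):dx=-6,dy=-1->C; (5,7):dx=-8,dy=+5->D
  (5,8):dx=+1,dy=-4->D; (5,9):dx=-11,dy=+3->D; (5,10):dx=-1,dy=+11->D; (6,7):dx=-2,dy=+6->D
  (6,8):dx=+7,dy=-3->D; (6,9):dx=-5,dy=+4->D; (6,10):dx=+5,dy=+12->C; (7,8):dx=+9,dy=-9->D
  (7,9):dx=-3,dy=-2->C; (7,10):dx=+7,dy=+6->C; (8,9):dx=-12,dy=+7->D; (8,10):dx=-2,dy=+15->D
  (9,10):dx=+10,dy=+8->C
Step 2: C = 17, D = 28, total pairs = 45.
Step 3: tau = (C - D)/(n(n-1)/2) = (17 - 28)/45 = -0.244444.
Step 4: Exact two-sided p-value (enumerate n! = 3628800 permutations of y under H0): p = 0.380720.
Step 5: alpha = 0.05. fail to reject H0.

tau_b = -0.2444 (C=17, D=28), p = 0.380720, fail to reject H0.


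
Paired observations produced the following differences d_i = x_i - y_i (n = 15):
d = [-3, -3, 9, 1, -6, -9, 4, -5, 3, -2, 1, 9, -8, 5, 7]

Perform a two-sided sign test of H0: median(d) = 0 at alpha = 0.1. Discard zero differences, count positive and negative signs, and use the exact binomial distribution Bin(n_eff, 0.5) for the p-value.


Step 1: Discard zero differences. Original n = 15; n_eff = number of nonzero differences = 15.
Nonzero differences (with sign): -3, -3, +9, +1, -6, -9, +4, -5, +3, -2, +1, +9, -8, +5, +7
Step 2: Count signs: positive = 8, negative = 7.
Step 3: Under H0: P(positive) = 0.5, so the number of positives S ~ Bin(15, 0.5).
Step 4: Two-sided exact p-value = sum of Bin(15,0.5) probabilities at or below the observed probability = 1.000000.
Step 5: alpha = 0.1. fail to reject H0.

n_eff = 15, pos = 8, neg = 7, p = 1.000000, fail to reject H0.


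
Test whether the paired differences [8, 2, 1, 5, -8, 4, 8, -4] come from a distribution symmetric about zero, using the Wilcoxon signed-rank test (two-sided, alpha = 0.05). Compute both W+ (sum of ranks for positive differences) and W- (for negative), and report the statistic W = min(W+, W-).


Step 1: Drop any zero differences (none here) and take |d_i|.
|d| = [8, 2, 1, 5, 8, 4, 8, 4]
Step 2: Midrank |d_i| (ties get averaged ranks).
ranks: |8|->7, |2|->2, |1|->1, |5|->5, |8|->7, |4|->3.5, |8|->7, |4|->3.5
Step 3: Attach original signs; sum ranks with positive sign and with negative sign.
W+ = 7 + 2 + 1 + 5 + 3.5 + 7 = 25.5
W- = 7 + 3.5 = 10.5
(Check: W+ + W- = 36 should equal n(n+1)/2 = 36.)
Step 4: Test statistic W = min(W+, W-) = 10.5.
Step 5: Ties in |d|, so use the tie-corrected normal approximation.
        E[W] = n(n+1)/4 = 8*9/4 = 18.
        Tie groups: |d|=4 (t=2), |d|=8 (t=3); sum(t^3 - t) = 30.
        Var[W] = n(n+1)(2n+1)/24 - sum(t^3-t)/48 = 1224/24 - 30/48 = 50.375.
        z = (W - E[W]) / sqrt(Var[W]) = (10.5 - 18) / 7.0975 = -1.0567.
        Two-sided p = 2*Phi(z) = 0.290646.
Step 6: alpha = 0.05. fail to reject H0.

W+ = 25.5, W- = 10.5, W = min = 10.5, p = 0.290646, fail to reject H0.


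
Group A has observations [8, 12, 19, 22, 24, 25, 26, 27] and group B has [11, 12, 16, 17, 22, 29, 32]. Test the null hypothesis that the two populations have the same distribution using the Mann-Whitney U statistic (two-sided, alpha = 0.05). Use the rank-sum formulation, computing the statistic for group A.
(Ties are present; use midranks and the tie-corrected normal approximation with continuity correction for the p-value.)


Step 1: Combine and sort all 15 observations; assign midranks.
sorted (value, group): (8,X), (11,Y), (12,X), (12,Y), (16,Y), (17,Y), (19,X), (22,X), (22,Y), (24,X), (25,X), (26,X), (27,X), (29,Y), (32,Y)
ranks: 8->1, 11->2, 12->3.5, 12->3.5, 16->5, 17->6, 19->7, 22->8.5, 22->8.5, 24->10, 25->11, 26->12, 27->13, 29->14, 32->15
Step 2: Rank sum for X: R1 = 1 + 3.5 + 7 + 8.5 + 10 + 11 + 12 + 13 = 66.
Step 3: U_X = R1 - n1(n1+1)/2 = 66 - 8*9/2 = 66 - 36 = 30.
       U_Y = n1*n2 - U_X = 56 - 30 = 26.
Step 4: Ties are present, so use the tie-corrected normal approximation (with continuity correction) for the p-value.
Step 5: p-value = 0.861942; compare to alpha = 0.05. fail to reject H0.

U_X = 30, p = 0.861942, fail to reject H0 at alpha = 0.05.


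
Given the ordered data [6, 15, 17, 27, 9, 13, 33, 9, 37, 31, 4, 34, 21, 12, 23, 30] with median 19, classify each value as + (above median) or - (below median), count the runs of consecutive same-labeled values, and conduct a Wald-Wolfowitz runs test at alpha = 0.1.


Step 1: Compute median = 19; label A = above, B = below.
Labels in order: BBBABBABAABAABAA  (n_A = 8, n_B = 8)
Step 2: Count runs R = 10.
Step 3: Under H0 (random ordering), E[R] = 2*n_A*n_B/(n_A+n_B) + 1 = 2*8*8/16 + 1 = 9.0000.
        Var[R] = 2*n_A*n_B*(2*n_A*n_B - n_A - n_B) / ((n_A+n_B)^2 * (n_A+n_B-1)) = 14336/3840 = 3.7333.
        SD[R] = 1.9322.
Step 4: Continuity-corrected z = (R - 0.5 - E[R]) / SD[R] = (10 - 0.5 - 9.0000) / 1.9322 = 0.2588.
Step 5: Two-sided p-value via normal approximation = 2*(1 - Phi(|z|)) = 0.795809.
Step 6: alpha = 0.1. fail to reject H0.

R = 10, z = 0.2588, p = 0.795809, fail to reject H0.


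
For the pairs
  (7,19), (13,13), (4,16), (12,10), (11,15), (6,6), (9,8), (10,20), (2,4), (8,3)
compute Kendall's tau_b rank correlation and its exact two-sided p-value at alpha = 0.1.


Step 1: Enumerate the 45 unordered pairs (i,j) with i<j and classify each by sign(x_j-x_i) * sign(y_j-y_i).
  (1,2):dx=+6,dy=-6->D; (1,3):dx=-3,dy=-3->C; (1,4):dx=+5,dy=-9->D; (1,5):dx=+4,dy=-4->D
  (1,6):dx=-1,dy=-13->C; (1,7):dx=+2,dy=-11->D; (1,8):dx=+3,dy=+1->C; (1,9):dx=-5,dy=-15->C
  (1,10):dx=+1,dy=-16->D; (2,3):dx=-9,dy=+3->D; (2,4):dx=-1,dy=-3->C; (2,5):dx=-2,dy=+2->D
  (2,6):dx=-7,dy=-7->C; (2,7):dx=-4,dy=-5->C; (2,8):dx=-3,dy=+7->D; (2,9):dx=-11,dy=-9->C
  (2,10):dx=-5,dy=-10->C; (3,4):dx=+8,dy=-6->D; (3,5):dx=+7,dy=-1->D; (3,6):dx=+2,dy=-10->D
  (3,7):dx=+5,dy=-8->D; (3,8):dx=+6,dy=+4->C; (3,9):dx=-2,dy=-12->C; (3,10):dx=+4,dy=-13->D
  (4,5):dx=-1,dy=+5->D; (4,6):dx=-6,dy=-4->C; (4,7):dx=-3,dy=-2->C; (4,8):dx=-2,dy=+10->D
  (4,9):dx=-10,dy=-6->C; (4,10):dx=-4,dy=-7->C; (5,6):dx=-5,dy=-9->C; (5,7):dx=-2,dy=-7->C
  (5,8):dx=-1,dy=+5->D; (5,9):dx=-9,dy=-11->C; (5,10):dx=-3,dy=-12->C; (6,7):dx=+3,dy=+2->C
  (6,8):dx=+4,dy=+14->C; (6,9):dx=-4,dy=-2->C; (6,10):dx=+2,dy=-3->D; (7,8):dx=+1,dy=+12->C
  (7,9):dx=-7,dy=-4->C; (7,10):dx=-1,dy=-5->C; (8,9):dx=-8,dy=-16->C; (8,10):dx=-2,dy=-17->C
  (9,10):dx=+6,dy=-1->D
Step 2: C = 27, D = 18, total pairs = 45.
Step 3: tau = (C - D)/(n(n-1)/2) = (27 - 18)/45 = 0.200000.
Step 4: Exact two-sided p-value (enumerate n! = 3628800 permutations of y under H0): p = 0.484313.
Step 5: alpha = 0.1. fail to reject H0.

tau_b = 0.2000 (C=27, D=18), p = 0.484313, fail to reject H0.


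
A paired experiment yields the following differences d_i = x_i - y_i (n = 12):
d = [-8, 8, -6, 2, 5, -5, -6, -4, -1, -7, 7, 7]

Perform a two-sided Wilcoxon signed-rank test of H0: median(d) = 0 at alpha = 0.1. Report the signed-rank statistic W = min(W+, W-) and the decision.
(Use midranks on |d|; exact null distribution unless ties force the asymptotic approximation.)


Step 1: Drop any zero differences (none here) and take |d_i|.
|d| = [8, 8, 6, 2, 5, 5, 6, 4, 1, 7, 7, 7]
Step 2: Midrank |d_i| (ties get averaged ranks).
ranks: |8|->11.5, |8|->11.5, |6|->6.5, |2|->2, |5|->4.5, |5|->4.5, |6|->6.5, |4|->3, |1|->1, |7|->9, |7|->9, |7|->9
Step 3: Attach original signs; sum ranks with positive sign and with negative sign.
W+ = 11.5 + 2 + 4.5 + 9 + 9 = 36
W- = 11.5 + 6.5 + 4.5 + 6.5 + 3 + 1 + 9 = 42
(Check: W+ + W- = 78 should equal n(n+1)/2 = 78.)
Step 4: Test statistic W = min(W+, W-) = 36.
Step 5: Ties in |d|, so use the tie-corrected normal approximation.
        E[W] = n(n+1)/4 = 12*13/4 = 39.
        Tie groups: |d|=5 (t=2), |d|=6 (t=2), |d|=7 (t=3), |d|=8 (t=2); sum(t^3 - t) = 42.
        Var[W] = n(n+1)(2n+1)/24 - sum(t^3-t)/48 = 3900/24 - 42/48 = 161.625.
        z = (W - E[W]) / sqrt(Var[W]) = (36 - 39) / 12.7132 = -0.2360.
        Two-sided p = 2*Phi(z) = 0.813452.
Step 6: alpha = 0.1. fail to reject H0.

W+ = 36, W- = 42, W = min = 36, p = 0.813452, fail to reject H0.


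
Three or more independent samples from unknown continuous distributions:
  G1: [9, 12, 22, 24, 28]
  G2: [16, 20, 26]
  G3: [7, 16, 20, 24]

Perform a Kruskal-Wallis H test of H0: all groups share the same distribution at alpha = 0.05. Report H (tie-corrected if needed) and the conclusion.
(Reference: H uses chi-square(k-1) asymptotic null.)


Step 1: Combine all N = 12 observations and assign midranks.
sorted (value, group, rank): (7,G3,1), (9,G1,2), (12,G1,3), (16,G2,4.5), (16,G3,4.5), (20,G2,6.5), (20,G3,6.5), (22,G1,8), (24,G1,9.5), (24,G3,9.5), (26,G2,11), (28,G1,12)
Step 2: Sum ranks within each group.
R_1 = 34.5 (n_1 = 5)
R_2 = 22 (n_2 = 3)
R_3 = 21.5 (n_3 = 4)
Step 3: H = 12/(N(N+1)) * sum(R_i^2/n_i) - 3(N+1)
     = 12/(12*13) * (34.5^2/5 + 22^2/3 + 21.5^2/4) - 3*13
     = 0.076923 * 514.946 - 39
     = 0.611218.
Step 4: Ties present; correction factor C = 1 - 18/(12^3 - 12) = 0.989510. Corrected H = 0.611218 / 0.989510 = 0.617697.
Step 5: Under H0, H ~ chi^2(2); p-value = 0.734292.
Step 6: alpha = 0.05. fail to reject H0.

H = 0.6177, df = 2, p = 0.734292, fail to reject H0.


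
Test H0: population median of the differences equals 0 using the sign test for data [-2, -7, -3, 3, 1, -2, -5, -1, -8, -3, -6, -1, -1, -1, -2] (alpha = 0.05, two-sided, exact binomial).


Step 1: Discard zero differences. Original n = 15; n_eff = number of nonzero differences = 15.
Nonzero differences (with sign): -2, -7, -3, +3, +1, -2, -5, -1, -8, -3, -6, -1, -1, -1, -2
Step 2: Count signs: positive = 2, negative = 13.
Step 3: Under H0: P(positive) = 0.5, so the number of positives S ~ Bin(15, 0.5).
Step 4: Two-sided exact p-value = sum of Bin(15,0.5) probabilities at or below the observed probability = 0.007385.
Step 5: alpha = 0.05. reject H0.

n_eff = 15, pos = 2, neg = 13, p = 0.007385, reject H0.


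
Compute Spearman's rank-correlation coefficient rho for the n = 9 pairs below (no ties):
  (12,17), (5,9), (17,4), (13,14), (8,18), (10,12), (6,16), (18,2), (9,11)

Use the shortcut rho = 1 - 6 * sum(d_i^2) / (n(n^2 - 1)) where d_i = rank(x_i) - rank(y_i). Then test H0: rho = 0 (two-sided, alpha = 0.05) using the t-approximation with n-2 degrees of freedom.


Step 1: Rank x and y separately (midranks; no ties here).
rank(x): 12->6, 5->1, 17->8, 13->7, 8->3, 10->5, 6->2, 18->9, 9->4
rank(y): 17->8, 9->3, 4->2, 14->6, 18->9, 12->5, 16->7, 2->1, 11->4
Step 2: d_i = R_x(i) - R_y(i); compute d_i^2.
  (6-8)^2=4, (1-3)^2=4, (8-2)^2=36, (7-6)^2=1, (3-9)^2=36, (5-5)^2=0, (2-7)^2=25, (9-1)^2=64, (4-4)^2=0
sum(d^2) = 170.
Step 3: rho = 1 - 6*170 / (9*(9^2 - 1)) = 1 - 1020/720 = -0.416667.
Step 4: Under H0, t = rho * sqrt((n-2)/(1-rho^2)) = -1.2127 ~ t(7).
Step 5: Two-sided p-value from the t-distribution with 7 df = 0.264586.
Step 6: alpha = 0.05. fail to reject H0.

rho = -0.4167, p = 0.264586, fail to reject H0 at alpha = 0.05.


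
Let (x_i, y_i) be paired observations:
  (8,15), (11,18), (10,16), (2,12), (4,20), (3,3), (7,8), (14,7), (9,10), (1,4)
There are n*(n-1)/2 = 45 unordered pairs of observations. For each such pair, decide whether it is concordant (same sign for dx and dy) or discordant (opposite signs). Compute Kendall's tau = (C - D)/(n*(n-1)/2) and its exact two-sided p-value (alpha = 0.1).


Step 1: Enumerate the 45 unordered pairs (i,j) with i<j and classify each by sign(x_j-x_i) * sign(y_j-y_i).
  (1,2):dx=+3,dy=+3->C; (1,3):dx=+2,dy=+1->C; (1,4):dx=-6,dy=-3->C; (1,5):dx=-4,dy=+5->D
  (1,6):dx=-5,dy=-12->C; (1,7):dx=-1,dy=-7->C; (1,8):dx=+6,dy=-8->D; (1,9):dx=+1,dy=-5->D
  (1,10):dx=-7,dy=-11->C; (2,3):dx=-1,dy=-2->C; (2,4):dx=-9,dy=-6->C; (2,5):dx=-7,dy=+2->D
  (2,6):dx=-8,dy=-15->C; (2,7):dx=-4,dy=-10->C; (2,8):dx=+3,dy=-11->D; (2,9):dx=-2,dy=-8->C
  (2,10):dx=-10,dy=-14->C; (3,4):dx=-8,dy=-4->C; (3,5):dx=-6,dy=+4->D; (3,6):dx=-7,dy=-13->C
  (3,7):dx=-3,dy=-8->C; (3,8):dx=+4,dy=-9->D; (3,9):dx=-1,dy=-6->C; (3,10):dx=-9,dy=-12->C
  (4,5):dx=+2,dy=+8->C; (4,6):dx=+1,dy=-9->D; (4,7):dx=+5,dy=-4->D; (4,8):dx=+12,dy=-5->D
  (4,9):dx=+7,dy=-2->D; (4,10):dx=-1,dy=-8->C; (5,6):dx=-1,dy=-17->C; (5,7):dx=+3,dy=-12->D
  (5,8):dx=+10,dy=-13->D; (5,9):dx=+5,dy=-10->D; (5,10):dx=-3,dy=-16->C; (6,7):dx=+4,dy=+5->C
  (6,8):dx=+11,dy=+4->C; (6,9):dx=+6,dy=+7->C; (6,10):dx=-2,dy=+1->D; (7,8):dx=+7,dy=-1->D
  (7,9):dx=+2,dy=+2->C; (7,10):dx=-6,dy=-4->C; (8,9):dx=-5,dy=+3->D; (8,10):dx=-13,dy=-3->C
  (9,10):dx=-8,dy=-6->C
Step 2: C = 28, D = 17, total pairs = 45.
Step 3: tau = (C - D)/(n(n-1)/2) = (28 - 17)/45 = 0.244444.
Step 4: Exact two-sided p-value (enumerate n! = 3628800 permutations of y under H0): p = 0.380720.
Step 5: alpha = 0.1. fail to reject H0.

tau_b = 0.2444 (C=28, D=17), p = 0.380720, fail to reject H0.


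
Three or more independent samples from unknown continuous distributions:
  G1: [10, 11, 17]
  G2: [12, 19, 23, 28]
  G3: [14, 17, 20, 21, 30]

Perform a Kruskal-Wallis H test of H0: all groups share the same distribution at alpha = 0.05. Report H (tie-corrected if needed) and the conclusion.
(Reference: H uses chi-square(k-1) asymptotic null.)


Step 1: Combine all N = 12 observations and assign midranks.
sorted (value, group, rank): (10,G1,1), (11,G1,2), (12,G2,3), (14,G3,4), (17,G1,5.5), (17,G3,5.5), (19,G2,7), (20,G3,8), (21,G3,9), (23,G2,10), (28,G2,11), (30,G3,12)
Step 2: Sum ranks within each group.
R_1 = 8.5 (n_1 = 3)
R_2 = 31 (n_2 = 4)
R_3 = 38.5 (n_3 = 5)
Step 3: H = 12/(N(N+1)) * sum(R_i^2/n_i) - 3(N+1)
     = 12/(12*13) * (8.5^2/3 + 31^2/4 + 38.5^2/5) - 3*13
     = 0.076923 * 560.783 - 39
     = 4.137179.
Step 4: Ties present; correction factor C = 1 - 6/(12^3 - 12) = 0.996503. Corrected H = 4.137179 / 0.996503 = 4.151696.
Step 5: Under H0, H ~ chi^2(2); p-value = 0.125450.
Step 6: alpha = 0.05. fail to reject H0.

H = 4.1517, df = 2, p = 0.125450, fail to reject H0.


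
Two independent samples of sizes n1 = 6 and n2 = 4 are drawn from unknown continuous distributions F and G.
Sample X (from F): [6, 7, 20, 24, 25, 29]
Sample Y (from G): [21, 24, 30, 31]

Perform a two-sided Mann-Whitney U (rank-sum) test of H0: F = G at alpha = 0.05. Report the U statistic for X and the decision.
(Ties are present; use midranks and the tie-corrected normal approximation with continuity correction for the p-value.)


Step 1: Combine and sort all 10 observations; assign midranks.
sorted (value, group): (6,X), (7,X), (20,X), (21,Y), (24,X), (24,Y), (25,X), (29,X), (30,Y), (31,Y)
ranks: 6->1, 7->2, 20->3, 21->4, 24->5.5, 24->5.5, 25->7, 29->8, 30->9, 31->10
Step 2: Rank sum for X: R1 = 1 + 2 + 3 + 5.5 + 7 + 8 = 26.5.
Step 3: U_X = R1 - n1(n1+1)/2 = 26.5 - 6*7/2 = 26.5 - 21 = 5.5.
       U_Y = n1*n2 - U_X = 24 - 5.5 = 18.5.
Step 4: Ties are present, so use the tie-corrected normal approximation (with continuity correction) for the p-value.
Step 5: p-value = 0.199458; compare to alpha = 0.05. fail to reject H0.

U_X = 5.5, p = 0.199458, fail to reject H0 at alpha = 0.05.


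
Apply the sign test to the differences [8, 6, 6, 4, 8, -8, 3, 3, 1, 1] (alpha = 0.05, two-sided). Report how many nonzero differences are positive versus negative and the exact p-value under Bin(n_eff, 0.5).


Step 1: Discard zero differences. Original n = 10; n_eff = number of nonzero differences = 10.
Nonzero differences (with sign): +8, +6, +6, +4, +8, -8, +3, +3, +1, +1
Step 2: Count signs: positive = 9, negative = 1.
Step 3: Under H0: P(positive) = 0.5, so the number of positives S ~ Bin(10, 0.5).
Step 4: Two-sided exact p-value = sum of Bin(10,0.5) probabilities at or below the observed probability = 0.021484.
Step 5: alpha = 0.05. reject H0.

n_eff = 10, pos = 9, neg = 1, p = 0.021484, reject H0.


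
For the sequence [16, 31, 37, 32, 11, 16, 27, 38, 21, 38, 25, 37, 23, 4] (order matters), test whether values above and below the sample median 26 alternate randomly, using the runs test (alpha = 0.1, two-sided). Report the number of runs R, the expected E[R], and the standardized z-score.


Step 1: Compute median = 26; label A = above, B = below.
Labels in order: BAAABBAABABABB  (n_A = 7, n_B = 7)
Step 2: Count runs R = 9.
Step 3: Under H0 (random ordering), E[R] = 2*n_A*n_B/(n_A+n_B) + 1 = 2*7*7/14 + 1 = 8.0000.
        Var[R] = 2*n_A*n_B*(2*n_A*n_B - n_A - n_B) / ((n_A+n_B)^2 * (n_A+n_B-1)) = 8232/2548 = 3.2308.
        SD[R] = 1.7974.
Step 4: Continuity-corrected z = (R - 0.5 - E[R]) / SD[R] = (9 - 0.5 - 8.0000) / 1.7974 = 0.2782.
Step 5: Two-sided p-value via normal approximation = 2*(1 - Phi(|z|)) = 0.780879.
Step 6: alpha = 0.1. fail to reject H0.

R = 9, z = 0.2782, p = 0.780879, fail to reject H0.


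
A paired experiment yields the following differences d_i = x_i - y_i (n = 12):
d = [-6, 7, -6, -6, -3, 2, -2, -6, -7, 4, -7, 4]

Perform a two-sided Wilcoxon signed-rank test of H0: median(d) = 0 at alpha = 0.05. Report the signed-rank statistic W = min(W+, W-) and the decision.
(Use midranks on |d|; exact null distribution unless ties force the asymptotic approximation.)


Step 1: Drop any zero differences (none here) and take |d_i|.
|d| = [6, 7, 6, 6, 3, 2, 2, 6, 7, 4, 7, 4]
Step 2: Midrank |d_i| (ties get averaged ranks).
ranks: |6|->7.5, |7|->11, |6|->7.5, |6|->7.5, |3|->3, |2|->1.5, |2|->1.5, |6|->7.5, |7|->11, |4|->4.5, |7|->11, |4|->4.5
Step 3: Attach original signs; sum ranks with positive sign and with negative sign.
W+ = 11 + 1.5 + 4.5 + 4.5 = 21.5
W- = 7.5 + 7.5 + 7.5 + 3 + 1.5 + 7.5 + 11 + 11 = 56.5
(Check: W+ + W- = 78 should equal n(n+1)/2 = 78.)
Step 4: Test statistic W = min(W+, W-) = 21.5.
Step 5: Ties in |d|, so use the tie-corrected normal approximation.
        E[W] = n(n+1)/4 = 12*13/4 = 39.
        Tie groups: |d|=2 (t=2), |d|=4 (t=2), |d|=6 (t=4), |d|=7 (t=3); sum(t^3 - t) = 96.
        Var[W] = n(n+1)(2n+1)/24 - sum(t^3-t)/48 = 3900/24 - 96/48 = 160.5.
        z = (W - E[W]) / sqrt(Var[W]) = (21.5 - 39) / 12.6689 = -1.3813.
        Two-sided p = 2*Phi(z) = 0.167175.
Step 6: alpha = 0.05. fail to reject H0.

W+ = 21.5, W- = 56.5, W = min = 21.5, p = 0.167175, fail to reject H0.


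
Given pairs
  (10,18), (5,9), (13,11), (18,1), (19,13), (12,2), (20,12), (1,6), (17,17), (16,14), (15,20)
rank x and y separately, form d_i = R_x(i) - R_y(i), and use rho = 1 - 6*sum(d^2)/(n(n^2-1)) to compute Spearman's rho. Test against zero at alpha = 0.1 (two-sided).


Step 1: Rank x and y separately (midranks; no ties here).
rank(x): 10->3, 5->2, 13->5, 18->9, 19->10, 12->4, 20->11, 1->1, 17->8, 16->7, 15->6
rank(y): 18->10, 9->4, 11->5, 1->1, 13->7, 2->2, 12->6, 6->3, 17->9, 14->8, 20->11
Step 2: d_i = R_x(i) - R_y(i); compute d_i^2.
  (3-10)^2=49, (2-4)^2=4, (5-5)^2=0, (9-1)^2=64, (10-7)^2=9, (4-2)^2=4, (11-6)^2=25, (1-3)^2=4, (8-9)^2=1, (7-8)^2=1, (6-11)^2=25
sum(d^2) = 186.
Step 3: rho = 1 - 6*186 / (11*(11^2 - 1)) = 1 - 1116/1320 = 0.154545.
Step 4: Under H0, t = rho * sqrt((n-2)/(1-rho^2)) = 0.4693 ~ t(9).
Step 5: Two-sided p-value from the t-distribution with 9 df = 0.650034.
Step 6: alpha = 0.1. fail to reject H0.

rho = 0.1545, p = 0.650034, fail to reject H0 at alpha = 0.1.


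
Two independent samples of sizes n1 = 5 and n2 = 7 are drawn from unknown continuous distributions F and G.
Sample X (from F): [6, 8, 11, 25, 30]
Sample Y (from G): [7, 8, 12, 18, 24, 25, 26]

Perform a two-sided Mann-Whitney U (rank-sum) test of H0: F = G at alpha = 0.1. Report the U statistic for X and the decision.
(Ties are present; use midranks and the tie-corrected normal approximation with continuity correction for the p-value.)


Step 1: Combine and sort all 12 observations; assign midranks.
sorted (value, group): (6,X), (7,Y), (8,X), (8,Y), (11,X), (12,Y), (18,Y), (24,Y), (25,X), (25,Y), (26,Y), (30,X)
ranks: 6->1, 7->2, 8->3.5, 8->3.5, 11->5, 12->6, 18->7, 24->8, 25->9.5, 25->9.5, 26->11, 30->12
Step 2: Rank sum for X: R1 = 1 + 3.5 + 5 + 9.5 + 12 = 31.
Step 3: U_X = R1 - n1(n1+1)/2 = 31 - 5*6/2 = 31 - 15 = 16.
       U_Y = n1*n2 - U_X = 35 - 16 = 19.
Step 4: Ties are present, so use the tie-corrected normal approximation (with continuity correction) for the p-value.
Step 5: p-value = 0.870542; compare to alpha = 0.1. fail to reject H0.

U_X = 16, p = 0.870542, fail to reject H0 at alpha = 0.1.


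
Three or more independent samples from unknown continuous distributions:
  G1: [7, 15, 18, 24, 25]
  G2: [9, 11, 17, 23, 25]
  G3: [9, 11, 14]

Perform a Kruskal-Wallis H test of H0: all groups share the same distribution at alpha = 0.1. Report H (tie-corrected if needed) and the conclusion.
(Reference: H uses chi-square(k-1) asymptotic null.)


Step 1: Combine all N = 13 observations and assign midranks.
sorted (value, group, rank): (7,G1,1), (9,G2,2.5), (9,G3,2.5), (11,G2,4.5), (11,G3,4.5), (14,G3,6), (15,G1,7), (17,G2,8), (18,G1,9), (23,G2,10), (24,G1,11), (25,G1,12.5), (25,G2,12.5)
Step 2: Sum ranks within each group.
R_1 = 40.5 (n_1 = 5)
R_2 = 37.5 (n_2 = 5)
R_3 = 13 (n_3 = 3)
Step 3: H = 12/(N(N+1)) * sum(R_i^2/n_i) - 3(N+1)
     = 12/(13*14) * (40.5^2/5 + 37.5^2/5 + 13^2/3) - 3*14
     = 0.065934 * 665.633 - 42
     = 1.887912.
Step 4: Ties present; correction factor C = 1 - 18/(13^3 - 13) = 0.991758. Corrected H = 1.887912 / 0.991758 = 1.903601.
Step 5: Under H0, H ~ chi^2(2); p-value = 0.386045.
Step 6: alpha = 0.1. fail to reject H0.

H = 1.9036, df = 2, p = 0.386045, fail to reject H0.


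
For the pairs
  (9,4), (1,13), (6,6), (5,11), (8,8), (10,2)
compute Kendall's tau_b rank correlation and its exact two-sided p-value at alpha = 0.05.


Step 1: Enumerate the 15 unordered pairs (i,j) with i<j and classify each by sign(x_j-x_i) * sign(y_j-y_i).
  (1,2):dx=-8,dy=+9->D; (1,3):dx=-3,dy=+2->D; (1,4):dx=-4,dy=+7->D; (1,5):dx=-1,dy=+4->D
  (1,6):dx=+1,dy=-2->D; (2,3):dx=+5,dy=-7->D; (2,4):dx=+4,dy=-2->D; (2,5):dx=+7,dy=-5->D
  (2,6):dx=+9,dy=-11->D; (3,4):dx=-1,dy=+5->D; (3,5):dx=+2,dy=+2->C; (3,6):dx=+4,dy=-4->D
  (4,5):dx=+3,dy=-3->D; (4,6):dx=+5,dy=-9->D; (5,6):dx=+2,dy=-6->D
Step 2: C = 1, D = 14, total pairs = 15.
Step 3: tau = (C - D)/(n(n-1)/2) = (1 - 14)/15 = -0.866667.
Step 4: Exact two-sided p-value (enumerate n! = 720 permutations of y under H0): p = 0.016667.
Step 5: alpha = 0.05. reject H0.

tau_b = -0.8667 (C=1, D=14), p = 0.016667, reject H0.


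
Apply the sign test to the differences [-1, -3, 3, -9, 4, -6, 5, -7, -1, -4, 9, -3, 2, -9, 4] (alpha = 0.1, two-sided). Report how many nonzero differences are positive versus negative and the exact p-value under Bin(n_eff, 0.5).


Step 1: Discard zero differences. Original n = 15; n_eff = number of nonzero differences = 15.
Nonzero differences (with sign): -1, -3, +3, -9, +4, -6, +5, -7, -1, -4, +9, -3, +2, -9, +4
Step 2: Count signs: positive = 6, negative = 9.
Step 3: Under H0: P(positive) = 0.5, so the number of positives S ~ Bin(15, 0.5).
Step 4: Two-sided exact p-value = sum of Bin(15,0.5) probabilities at or below the observed probability = 0.607239.
Step 5: alpha = 0.1. fail to reject H0.

n_eff = 15, pos = 6, neg = 9, p = 0.607239, fail to reject H0.


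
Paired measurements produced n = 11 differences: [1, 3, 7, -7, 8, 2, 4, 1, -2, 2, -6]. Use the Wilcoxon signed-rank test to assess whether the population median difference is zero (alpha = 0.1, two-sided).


Step 1: Drop any zero differences (none here) and take |d_i|.
|d| = [1, 3, 7, 7, 8, 2, 4, 1, 2, 2, 6]
Step 2: Midrank |d_i| (ties get averaged ranks).
ranks: |1|->1.5, |3|->6, |7|->9.5, |7|->9.5, |8|->11, |2|->4, |4|->7, |1|->1.5, |2|->4, |2|->4, |6|->8
Step 3: Attach original signs; sum ranks with positive sign and with negative sign.
W+ = 1.5 + 6 + 9.5 + 11 + 4 + 7 + 1.5 + 4 = 44.5
W- = 9.5 + 4 + 8 = 21.5
(Check: W+ + W- = 66 should equal n(n+1)/2 = 66.)
Step 4: Test statistic W = min(W+, W-) = 21.5.
Step 5: Ties in |d|, so use the tie-corrected normal approximation.
        E[W] = n(n+1)/4 = 11*12/4 = 33.
        Tie groups: |d|=1 (t=2), |d|=2 (t=3), |d|=7 (t=2); sum(t^3 - t) = 36.
        Var[W] = n(n+1)(2n+1)/24 - sum(t^3-t)/48 = 3036/24 - 36/48 = 125.75.
        z = (W - E[W]) / sqrt(Var[W]) = (21.5 - 33) / 11.2138 = -1.0255.
        Two-sided p = 2*Phi(z) = 0.305118.
Step 6: alpha = 0.1. fail to reject H0.

W+ = 44.5, W- = 21.5, W = min = 21.5, p = 0.305118, fail to reject H0.


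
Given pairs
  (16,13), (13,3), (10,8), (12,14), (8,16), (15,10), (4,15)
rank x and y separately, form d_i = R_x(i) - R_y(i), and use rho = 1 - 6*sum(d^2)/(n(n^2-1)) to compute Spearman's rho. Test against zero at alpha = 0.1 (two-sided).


Step 1: Rank x and y separately (midranks; no ties here).
rank(x): 16->7, 13->5, 10->3, 12->4, 8->2, 15->6, 4->1
rank(y): 13->4, 3->1, 8->2, 14->5, 16->7, 10->3, 15->6
Step 2: d_i = R_x(i) - R_y(i); compute d_i^2.
  (7-4)^2=9, (5-1)^2=16, (3-2)^2=1, (4-5)^2=1, (2-7)^2=25, (6-3)^2=9, (1-6)^2=25
sum(d^2) = 86.
Step 3: rho = 1 - 6*86 / (7*(7^2 - 1)) = 1 - 516/336 = -0.535714.
Step 4: Under H0, t = rho * sqrt((n-2)/(1-rho^2)) = -1.4186 ~ t(5).
Step 5: Two-sided p-value from the t-distribution with 5 df = 0.215217.
Step 6: alpha = 0.1. fail to reject H0.

rho = -0.5357, p = 0.215217, fail to reject H0 at alpha = 0.1.


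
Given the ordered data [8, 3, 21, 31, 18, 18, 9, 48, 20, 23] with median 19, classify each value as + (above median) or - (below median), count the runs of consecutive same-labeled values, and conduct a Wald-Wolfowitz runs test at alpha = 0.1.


Step 1: Compute median = 19; label A = above, B = below.
Labels in order: BBAABBBAAA  (n_A = 5, n_B = 5)
Step 2: Count runs R = 4.
Step 3: Under H0 (random ordering), E[R] = 2*n_A*n_B/(n_A+n_B) + 1 = 2*5*5/10 + 1 = 6.0000.
        Var[R] = 2*n_A*n_B*(2*n_A*n_B - n_A - n_B) / ((n_A+n_B)^2 * (n_A+n_B-1)) = 2000/900 = 2.2222.
        SD[R] = 1.4907.
Step 4: Continuity-corrected z = (R + 0.5 - E[R]) / SD[R] = (4 + 0.5 - 6.0000) / 1.4907 = -1.0062.
Step 5: Two-sided p-value via normal approximation = 2*(1 - Phi(|z|)) = 0.314305.
Step 6: alpha = 0.1. fail to reject H0.

R = 4, z = -1.0062, p = 0.314305, fail to reject H0.


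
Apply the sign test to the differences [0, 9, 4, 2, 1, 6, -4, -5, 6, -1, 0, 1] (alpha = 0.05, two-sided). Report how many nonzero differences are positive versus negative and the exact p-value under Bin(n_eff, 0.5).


Step 1: Discard zero differences. Original n = 12; n_eff = number of nonzero differences = 10.
Nonzero differences (with sign): +9, +4, +2, +1, +6, -4, -5, +6, -1, +1
Step 2: Count signs: positive = 7, negative = 3.
Step 3: Under H0: P(positive) = 0.5, so the number of positives S ~ Bin(10, 0.5).
Step 4: Two-sided exact p-value = sum of Bin(10,0.5) probabilities at or below the observed probability = 0.343750.
Step 5: alpha = 0.05. fail to reject H0.

n_eff = 10, pos = 7, neg = 3, p = 0.343750, fail to reject H0.


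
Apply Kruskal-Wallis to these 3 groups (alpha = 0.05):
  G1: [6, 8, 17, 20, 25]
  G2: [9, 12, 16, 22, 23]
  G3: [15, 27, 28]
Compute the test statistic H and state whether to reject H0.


Step 1: Combine all N = 13 observations and assign midranks.
sorted (value, group, rank): (6,G1,1), (8,G1,2), (9,G2,3), (12,G2,4), (15,G3,5), (16,G2,6), (17,G1,7), (20,G1,8), (22,G2,9), (23,G2,10), (25,G1,11), (27,G3,12), (28,G3,13)
Step 2: Sum ranks within each group.
R_1 = 29 (n_1 = 5)
R_2 = 32 (n_2 = 5)
R_3 = 30 (n_3 = 3)
Step 3: H = 12/(N(N+1)) * sum(R_i^2/n_i) - 3(N+1)
     = 12/(13*14) * (29^2/5 + 32^2/5 + 30^2/3) - 3*14
     = 0.065934 * 673 - 42
     = 2.373626.
Step 4: No ties, so H is used without correction.
Step 5: Under H0, H ~ chi^2(2); p-value = 0.305192.
Step 6: alpha = 0.05. fail to reject H0.

H = 2.3736, df = 2, p = 0.305192, fail to reject H0.


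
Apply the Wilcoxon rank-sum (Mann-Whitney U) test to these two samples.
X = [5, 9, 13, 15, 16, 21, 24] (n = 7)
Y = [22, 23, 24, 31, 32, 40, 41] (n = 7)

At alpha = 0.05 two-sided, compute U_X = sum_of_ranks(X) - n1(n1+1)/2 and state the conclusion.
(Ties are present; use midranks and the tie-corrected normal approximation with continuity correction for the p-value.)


Step 1: Combine and sort all 14 observations; assign midranks.
sorted (value, group): (5,X), (9,X), (13,X), (15,X), (16,X), (21,X), (22,Y), (23,Y), (24,X), (24,Y), (31,Y), (32,Y), (40,Y), (41,Y)
ranks: 5->1, 9->2, 13->3, 15->4, 16->5, 21->6, 22->7, 23->8, 24->9.5, 24->9.5, 31->11, 32->12, 40->13, 41->14
Step 2: Rank sum for X: R1 = 1 + 2 + 3 + 4 + 5 + 6 + 9.5 = 30.5.
Step 3: U_X = R1 - n1(n1+1)/2 = 30.5 - 7*8/2 = 30.5 - 28 = 2.5.
       U_Y = n1*n2 - U_X = 49 - 2.5 = 46.5.
Step 4: Ties are present, so use the tie-corrected normal approximation (with continuity correction) for the p-value.
Step 5: p-value = 0.005956; compare to alpha = 0.05. reject H0.

U_X = 2.5, p = 0.005956, reject H0 at alpha = 0.05.


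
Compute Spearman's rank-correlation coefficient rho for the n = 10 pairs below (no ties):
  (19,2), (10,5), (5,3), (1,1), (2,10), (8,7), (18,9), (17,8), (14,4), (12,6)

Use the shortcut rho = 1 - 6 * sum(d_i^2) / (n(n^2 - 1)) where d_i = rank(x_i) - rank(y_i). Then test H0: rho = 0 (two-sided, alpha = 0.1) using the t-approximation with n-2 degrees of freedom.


Step 1: Rank x and y separately (midranks; no ties here).
rank(x): 19->10, 10->5, 5->3, 1->1, 2->2, 8->4, 18->9, 17->8, 14->7, 12->6
rank(y): 2->2, 5->5, 3->3, 1->1, 10->10, 7->7, 9->9, 8->8, 4->4, 6->6
Step 2: d_i = R_x(i) - R_y(i); compute d_i^2.
  (10-2)^2=64, (5-5)^2=0, (3-3)^2=0, (1-1)^2=0, (2-10)^2=64, (4-7)^2=9, (9-9)^2=0, (8-8)^2=0, (7-4)^2=9, (6-6)^2=0
sum(d^2) = 146.
Step 3: rho = 1 - 6*146 / (10*(10^2 - 1)) = 1 - 876/990 = 0.115152.
Step 4: Under H0, t = rho * sqrt((n-2)/(1-rho^2)) = 0.3279 ~ t(8).
Step 5: Two-sided p-value from the t-distribution with 8 df = 0.751420.
Step 6: alpha = 0.1. fail to reject H0.

rho = 0.1152, p = 0.751420, fail to reject H0 at alpha = 0.1.


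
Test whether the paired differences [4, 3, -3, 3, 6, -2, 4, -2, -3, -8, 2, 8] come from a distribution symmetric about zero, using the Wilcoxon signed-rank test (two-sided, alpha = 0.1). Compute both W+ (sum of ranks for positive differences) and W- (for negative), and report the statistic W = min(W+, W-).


Step 1: Drop any zero differences (none here) and take |d_i|.
|d| = [4, 3, 3, 3, 6, 2, 4, 2, 3, 8, 2, 8]
Step 2: Midrank |d_i| (ties get averaged ranks).
ranks: |4|->8.5, |3|->5.5, |3|->5.5, |3|->5.5, |6|->10, |2|->2, |4|->8.5, |2|->2, |3|->5.5, |8|->11.5, |2|->2, |8|->11.5
Step 3: Attach original signs; sum ranks with positive sign and with negative sign.
W+ = 8.5 + 5.5 + 5.5 + 10 + 8.5 + 2 + 11.5 = 51.5
W- = 5.5 + 2 + 2 + 5.5 + 11.5 = 26.5
(Check: W+ + W- = 78 should equal n(n+1)/2 = 78.)
Step 4: Test statistic W = min(W+, W-) = 26.5.
Step 5: Ties in |d|, so use the tie-corrected normal approximation.
        E[W] = n(n+1)/4 = 12*13/4 = 39.
        Tie groups: |d|=2 (t=3), |d|=3 (t=4), |d|=4 (t=2), |d|=8 (t=2); sum(t^3 - t) = 96.
        Var[W] = n(n+1)(2n+1)/24 - sum(t^3-t)/48 = 3900/24 - 96/48 = 160.5.
        z = (W - E[W]) / sqrt(Var[W]) = (26.5 - 39) / 12.6689 = -0.9867.
        Two-sided p = 2*Phi(z) = 0.323804.
Step 6: alpha = 0.1. fail to reject H0.

W+ = 51.5, W- = 26.5, W = min = 26.5, p = 0.323804, fail to reject H0.


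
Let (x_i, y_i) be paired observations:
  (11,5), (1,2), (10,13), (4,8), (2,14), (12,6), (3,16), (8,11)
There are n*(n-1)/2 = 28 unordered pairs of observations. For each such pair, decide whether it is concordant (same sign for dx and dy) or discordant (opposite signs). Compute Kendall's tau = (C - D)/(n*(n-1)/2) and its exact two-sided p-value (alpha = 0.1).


Step 1: Enumerate the 28 unordered pairs (i,j) with i<j and classify each by sign(x_j-x_i) * sign(y_j-y_i).
  (1,2):dx=-10,dy=-3->C; (1,3):dx=-1,dy=+8->D; (1,4):dx=-7,dy=+3->D; (1,5):dx=-9,dy=+9->D
  (1,6):dx=+1,dy=+1->C; (1,7):dx=-8,dy=+11->D; (1,8):dx=-3,dy=+6->D; (2,3):dx=+9,dy=+11->C
  (2,4):dx=+3,dy=+6->C; (2,5):dx=+1,dy=+12->C; (2,6):dx=+11,dy=+4->C; (2,7):dx=+2,dy=+14->C
  (2,8):dx=+7,dy=+9->C; (3,4):dx=-6,dy=-5->C; (3,5):dx=-8,dy=+1->D; (3,6):dx=+2,dy=-7->D
  (3,7):dx=-7,dy=+3->D; (3,8):dx=-2,dy=-2->C; (4,5):dx=-2,dy=+6->D; (4,6):dx=+8,dy=-2->D
  (4,7):dx=-1,dy=+8->D; (4,8):dx=+4,dy=+3->C; (5,6):dx=+10,dy=-8->D; (5,7):dx=+1,dy=+2->C
  (5,8):dx=+6,dy=-3->D; (6,7):dx=-9,dy=+10->D; (6,8):dx=-4,dy=+5->D; (7,8):dx=+5,dy=-5->D
Step 2: C = 12, D = 16, total pairs = 28.
Step 3: tau = (C - D)/(n(n-1)/2) = (12 - 16)/28 = -0.142857.
Step 4: Exact two-sided p-value (enumerate n! = 40320 permutations of y under H0): p = 0.719544.
Step 5: alpha = 0.1. fail to reject H0.

tau_b = -0.1429 (C=12, D=16), p = 0.719544, fail to reject H0.
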